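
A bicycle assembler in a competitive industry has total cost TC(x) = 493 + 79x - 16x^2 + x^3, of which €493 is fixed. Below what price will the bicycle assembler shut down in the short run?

€15 per unit

Short-run supply begins at min AVC. From VC = 79x - 16x^2 + x^3, AVC = 79 - 16x + x^2.
At the minimum of AVC, MC = AVC. MC = 79 - 32x + 3x^2; setting MC = AVC gives 2x^2 - 16x = 0, so x = 8. min AVC = 15.
For P < €15 the firm produces nothing.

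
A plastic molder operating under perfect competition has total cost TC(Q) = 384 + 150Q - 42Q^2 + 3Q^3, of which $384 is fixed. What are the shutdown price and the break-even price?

AVC = 150 - 42Q + 3Q^2; minimized at Q = 7, giving min AVC = $3. That is the shutdown price.
ATC = 384/Q + 150 - 42Q + 3Q^2. Setting dATC/dQ = −384/Q^2 − 42 + 6Q = 0 gives Q = 8 (since 6·8^3 − 42·8^2 = 384).
min ATC = 384/8 + 150 − 42·8 + 3·8^2 = $54. That is the break-even price.
Between these two prices the firm operates at a loss; above $54 it earns a profit.

Shutdown price = $3; break-even price = $54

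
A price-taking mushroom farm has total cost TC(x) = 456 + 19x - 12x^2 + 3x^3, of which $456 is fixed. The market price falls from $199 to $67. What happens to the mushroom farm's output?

Output falls from 6 to 4

MC = 19 - 24x + 9x^2; the shutdown threshold is min AVC = $7 (at x = 2).
With P = $199 above the shutdown price, P = MC gives x = 6.
At P = $67 ≥ min AVC, set P = MC: x = 4. The firm stays open but cuts output.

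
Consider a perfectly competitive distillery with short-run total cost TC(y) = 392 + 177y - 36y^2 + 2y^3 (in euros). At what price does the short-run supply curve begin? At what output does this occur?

Short-run supply begins at min AVC. From VC = 177y - 36y^2 + 2y^3, AVC = 177 - 36y + 2y^2.
At the minimum of AVC, MC = AVC. MC = 177 - 72y + 6y^2; setting MC = AVC gives 4y^2 - 36y = 0, so y = 9. min AVC = 15.
The firm shuts down for any P below €15.

€15 per unit, at y = 9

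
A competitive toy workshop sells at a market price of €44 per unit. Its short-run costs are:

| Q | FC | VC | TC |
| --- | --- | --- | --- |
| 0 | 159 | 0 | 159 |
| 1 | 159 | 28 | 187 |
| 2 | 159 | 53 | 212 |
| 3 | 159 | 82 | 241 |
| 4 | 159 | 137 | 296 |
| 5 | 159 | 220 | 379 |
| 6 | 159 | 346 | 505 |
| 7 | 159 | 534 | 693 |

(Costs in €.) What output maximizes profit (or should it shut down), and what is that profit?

Profit at each row (π = 44Q − TC): Q=0: -159; Q=1: -143; Q=2: -124; Q=3: -109; Q=4: -120; Q=5: -159; Q=6: -241; Q=7: -385.
Profit is maximized at Q = 3. AVC there is 82/3 = €27.33 ≤ P, so producing beats shutting down (which would give -€159).

Q = 3; profit = -€109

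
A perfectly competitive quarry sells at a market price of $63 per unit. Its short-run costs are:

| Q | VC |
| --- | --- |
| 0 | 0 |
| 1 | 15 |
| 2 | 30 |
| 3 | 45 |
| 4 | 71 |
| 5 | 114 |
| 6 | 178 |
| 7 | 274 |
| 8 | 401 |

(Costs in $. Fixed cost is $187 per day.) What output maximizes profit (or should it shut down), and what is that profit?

Q = 5; profit = $14

Profit at each row (π = 63Q − TC): Q=0: -187; Q=1: -139; Q=2: -91; Q=3: -43; Q=4: -6; Q=5: 14; Q=6: 13; Q=7: -20; Q=8: -84.
Profit is maximized at Q = 5. AVC there is 114/5 = $22.80 ≤ P, so producing beats shutting down (which would give -$187).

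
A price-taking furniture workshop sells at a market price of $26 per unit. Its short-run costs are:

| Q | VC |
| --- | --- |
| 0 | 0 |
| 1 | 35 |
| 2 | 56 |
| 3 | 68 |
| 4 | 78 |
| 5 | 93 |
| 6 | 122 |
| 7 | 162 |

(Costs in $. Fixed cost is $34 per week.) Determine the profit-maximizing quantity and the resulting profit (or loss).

Compute π = P·Q − TC at each output: Q=0: -34; Q=1: -43; Q=2: -38; Q=3: -24; Q=4: -8; Q=5: 3; Q=6: 0; Q=7: -14.
Profit is maximized at Q = 5. AVC there is 93/5 = $18.60 ≤ P, so producing beats shutting down (which would give -$34).

Q = 5; profit = $3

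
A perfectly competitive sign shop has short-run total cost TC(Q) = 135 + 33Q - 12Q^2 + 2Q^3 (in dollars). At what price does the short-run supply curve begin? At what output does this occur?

$15 per unit, at Q = 3

Short-run supply begins at min AVC. From VC = 33Q - 12Q^2 + 2Q^3, AVC = 33 - 12Q + 2Q^2.
At the minimum of AVC, MC = AVC. MC = 33 - 24Q + 6Q^2; setting MC = AVC gives 4Q^2 - 12Q = 0, so Q = 3. min AVC = 15.
The firm shuts down for any P below $15.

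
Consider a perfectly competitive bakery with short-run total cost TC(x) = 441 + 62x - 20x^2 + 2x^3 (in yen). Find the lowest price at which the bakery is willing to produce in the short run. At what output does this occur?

The firm shuts down when price falls below the minimum of average variable cost. AVC = VC/x = 62 - 20x + 2x^2.
At the minimum of AVC, MC = AVC. MC = 62 - 40x + 6x^2; setting MC = AVC gives 4x^2 - 20x = 0, so x = 5. min AVC = 12.
For P < ¥12 the firm produces nothing.

¥12 per unit, at x = 5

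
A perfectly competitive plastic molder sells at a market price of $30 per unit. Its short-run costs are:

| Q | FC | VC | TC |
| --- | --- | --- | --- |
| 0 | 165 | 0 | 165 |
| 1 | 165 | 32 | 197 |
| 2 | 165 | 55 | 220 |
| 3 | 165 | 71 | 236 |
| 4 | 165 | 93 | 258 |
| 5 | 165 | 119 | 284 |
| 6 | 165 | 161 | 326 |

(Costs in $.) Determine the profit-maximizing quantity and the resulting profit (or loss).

Q = 5; profit = -$134

Compute π = P·Q − TC at each output: Q=0: -165; Q=1: -167; Q=2: -160; Q=3: -146; Q=4: -138; Q=5: -134; Q=6: -146.
Profit is maximized at Q = 5. AVC there is 119/5 = $23.80 ≤ P, so producing beats shutting down (which would give -$165).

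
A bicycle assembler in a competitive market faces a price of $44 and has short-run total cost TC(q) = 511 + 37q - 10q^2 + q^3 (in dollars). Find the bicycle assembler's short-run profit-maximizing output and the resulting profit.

Profit = -$315 at q = 7

AVC = 37 - 10q + q^2; min AVC = $12 at q = 5. Since P = $44 ≥ min AVC, the firm produces.
With MC = 37 - 20q + 3q^2, P = MC on the upward-sloping part at q* = 7.
TR = 44·7 = 308. TC = 511 + 112 = 623. Profit = 308 − 623 = -$315.
By producing, the firm covers all variable cost plus $196 of fixed cost; shutting down would lose the full $511.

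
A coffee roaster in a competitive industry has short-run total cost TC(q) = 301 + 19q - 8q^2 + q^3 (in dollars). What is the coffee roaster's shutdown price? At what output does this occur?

Short-run supply begins at min AVC. From VC = 19q - 8q^2 + q^3, AVC = 19 - 8q + q^2.
At the minimum of AVC, MC = AVC. MC = 19 - 16q + 3q^2; setting MC = AVC gives 2q^2 - 8q = 0, so q = 4. min AVC = 3.
So the shutdown price is $3.

$3 per unit, at q = 4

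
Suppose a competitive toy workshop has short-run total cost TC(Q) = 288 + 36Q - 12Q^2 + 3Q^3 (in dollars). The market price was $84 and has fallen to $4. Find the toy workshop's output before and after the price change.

Output falls from 4 to 0 (the firm shuts down)

AVC = 36 - 12Q + 3Q^2, minimized at Q = 2 where min AVC = $24. MC = 36 - 24Q + 9Q^2.
At P = $84 ≥ min AVC, set P = MC on the rising branch: Q = 4.
At P = $4 < min AVC = $24, price no longer covers variable cost at any output, so the firm shuts down: Q = 0.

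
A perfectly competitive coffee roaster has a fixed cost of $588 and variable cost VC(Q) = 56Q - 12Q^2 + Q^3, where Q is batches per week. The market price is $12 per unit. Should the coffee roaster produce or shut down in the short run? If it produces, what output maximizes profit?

Shut down

Strip out fixed cost: VC = 56Q - 12Q^2 + Q^3. Then AVC = 56 - 12Q + Q^2 and MC = 56 - 24Q + 3Q^2.
AVC is minimized where dAVC/dQ = -12 + 2Q = 0, at Q = 6; min AVC = 56 - 12·6 + 6^2 = $20.
With P < min AVC ($12 < $20), every unit sold adds to the loss.
Shutting down limits the loss to fixed cost, $588.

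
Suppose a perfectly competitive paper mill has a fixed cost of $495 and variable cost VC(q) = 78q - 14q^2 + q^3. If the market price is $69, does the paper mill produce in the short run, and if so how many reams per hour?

Strip out fixed cost: VC = 78q - 14q^2 + q^3. Then AVC = 78 - 14q + q^2 and MC = 78 - 28q + 3q^2.
AVC hits its minimum where MC = AVC, at q = 7, giving min AVC = 78 - 14·7 + 7^2 = $29.
P = $69 exceeds min AVC = $29, so the firm stays open.
Set P = MC: 69 = 78 - 28q + 3q^2 → 9 - 28q + 3q^2 = 0. The roots are q = 1/3 and q = 9; the profit-maximizing output is on the rising part of MC, so q* = 9.
Check: AVC at q = 9 is $33 ≤ P, so revenue covers variable cost.
Profit = P·q − TC = 69·9 − 792 = -$171, a loss, but smaller than the $495 fixed cost the firm would lose by shutting down.

Produce at q = 9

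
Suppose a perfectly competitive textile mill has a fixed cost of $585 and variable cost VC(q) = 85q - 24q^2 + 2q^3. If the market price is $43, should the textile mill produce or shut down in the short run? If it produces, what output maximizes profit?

Produce at q = 7

From TC, MC = TC'(q) = 85 - 48q + 6q^2 and AVC = VC/q = 85 - 24q + 2q^2.
AVC hits its minimum where MC = AVC, at q = 6, giving min AVC = 85 - 24·6 + 2·6^2 = $13.
P = $43 exceeds min AVC = $13, so the firm stays open.
P = MC gives 42 - 48q + 6q^2 = 0, with roots 1 and 7. Take the larger (rising MC): q* = 7.
Check: AVC at q = 7 is $15 ≤ P, so revenue covers variable cost.
Profit = P·q − TC = 43·7 − 690 = -$389, a loss, but smaller than the $585 fixed cost the firm would lose by shutting down.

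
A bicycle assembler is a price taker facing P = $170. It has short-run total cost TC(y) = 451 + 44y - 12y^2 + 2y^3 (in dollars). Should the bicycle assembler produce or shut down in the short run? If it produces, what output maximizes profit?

Strip out fixed cost: VC = 44y - 12y^2 + 2y^3. Then AVC = 44 - 12y + 2y^2 and MC = 44 - 24y + 6y^2.
AVC hits its minimum where MC = AVC, at y = 3, giving min AVC = 44 - 12·3 + 2·3^2 = $26.
Since P = $170 ≥ min AVC = $26, price covers variable cost and the firm should produce.
P = MC gives -126 - 24y + 6y^2 = 0, with roots -3 and 7. Take the larger (rising MC): y* = 7.
Check: AVC at y = 7 is $58 ≤ P, so revenue covers variable cost.
Profit = P·y − TC = 170·7 − 857 = $333.

Produce at y = 7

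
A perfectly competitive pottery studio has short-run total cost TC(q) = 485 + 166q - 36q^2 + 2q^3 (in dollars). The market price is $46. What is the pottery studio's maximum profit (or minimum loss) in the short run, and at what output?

Profit = -$85 at q = 10

AVC = 166 - 36q + 2q^2; min AVC = $4 at q = 9. Since P = $46 ≥ min AVC, the firm produces.
MC = 166 - 72q + 6q^2. Setting P = MC and taking the root on the rising branch gives q* = 10.
TR = 46·10 = 460. TC = 485 + 60 = 545. Profit = 460 − 545 = -$85.
By producing, the firm covers all variable cost plus $400 of fixed cost; shutting down would lose the full $485.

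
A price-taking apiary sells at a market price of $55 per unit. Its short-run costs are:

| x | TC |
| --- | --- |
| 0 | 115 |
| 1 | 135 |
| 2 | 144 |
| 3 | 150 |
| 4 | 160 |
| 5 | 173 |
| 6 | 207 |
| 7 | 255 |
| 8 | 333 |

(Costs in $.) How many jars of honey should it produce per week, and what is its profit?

Profit at each row (π = 55x − TC): x=0: -115; x=1: -80; x=2: -34; x=3: 15; x=4: 60; x=5: 102; x=6: 123; x=7: 130; x=8: 107.
Profit is maximized at x = 7. AVC there is 140/7 = $20 ≤ P, so producing beats shutting down (which would give -$115).

x = 7; profit = $130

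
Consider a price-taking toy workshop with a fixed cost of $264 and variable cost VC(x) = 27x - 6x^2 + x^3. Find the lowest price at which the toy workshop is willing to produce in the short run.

$18 per unit

The shutdown price is the minimum of AVC. VC = 27x - 6x^2 + x^3, so AVC = 27 - 6x + x^2.
At the minimum of AVC, MC = AVC. MC = 27 - 12x + 3x^2; setting MC = AVC gives 2x^2 - 6x = 0, so x = 3. min AVC = 18.
So the shutdown price is $18.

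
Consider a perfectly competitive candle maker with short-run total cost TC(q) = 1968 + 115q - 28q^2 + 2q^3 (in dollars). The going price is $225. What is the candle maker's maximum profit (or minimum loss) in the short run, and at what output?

Profit = -$32 at q = 11

AVC = 115 - 28q + 2q^2; min AVC = $17 at q = 7. Since P = $225 ≥ min AVC, the firm produces.
MC = 115 - 56q + 6q^2. Setting P = MC and taking the root on the rising branch gives q* = 11.
TR = 225·11 = 2475. TC = 1968 + 539 = 2507. Profit = 2475 − 2507 = -$32.
That loss of $32 beats the $1968 the firm would lose by shutting down; producing recovers $1936 of fixed cost.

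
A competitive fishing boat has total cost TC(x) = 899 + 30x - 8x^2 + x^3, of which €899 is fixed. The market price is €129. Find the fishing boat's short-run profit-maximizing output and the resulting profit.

AVC = 30 - 8x + x^2; min AVC = €14 at x = 4. Since P = €129 ≥ min AVC, the firm produces.
MC = 30 - 16x + 3x^2. Setting P = MC and taking the root on the rising branch gives x* = 9.
TR = 129·9 = 1161. TC = 899 + 351 = 1250. Profit = 1161 − 1250 = -€89.
By producing, the firm covers all variable cost plus €810 of fixed cost; shutting down would lose the full €899.

Profit = -€89 at x = 9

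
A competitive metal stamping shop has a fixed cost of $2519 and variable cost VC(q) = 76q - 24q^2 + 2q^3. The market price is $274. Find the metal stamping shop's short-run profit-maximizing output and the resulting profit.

Profit = -$99 at q = 11

AVC = 76 - 24q + 2q^2 has its minimum $4 at q = 6; price $274 clears that bar, so the firm operates.
With MC = 76 - 48q + 6q^2, P = MC on the upward-sloping part at q* = 11.
TR = 274·11 = 3014. TC = 2519 + 594 = 3113. Profit = 3014 − 3113 = -$99.
By producing, the firm covers all variable cost plus $2420 of fixed cost; shutting down would lose the full $2519.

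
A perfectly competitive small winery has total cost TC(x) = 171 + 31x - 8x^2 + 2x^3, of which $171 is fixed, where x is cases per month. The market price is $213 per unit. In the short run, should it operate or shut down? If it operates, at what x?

Produce at x = 7

Strip out fixed cost: VC = 31x - 8x^2 + 2x^3. Then AVC = 31 - 8x + 2x^2 and MC = 31 - 16x + 6x^2.
AVC hits its minimum where MC = AVC, at x = 2, giving min AVC = 31 - 8·2 + 2·2^2 = $23.
Because $213 ≥ $23, revenue can cover variable cost; the firm operates.
Solving P = MC: -182 - 16x + 6x^2 = 0 ⇒ x = -13/3 or 7. On the upward-sloping branch, x* = 7.
Check: AVC at x = 7 is $73 ≤ P, so revenue covers variable cost.
Profit = P·x − TC = 213·7 − 682 = $809.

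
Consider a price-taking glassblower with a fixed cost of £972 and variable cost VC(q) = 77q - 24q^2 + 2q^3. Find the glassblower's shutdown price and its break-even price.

Shutdown price = £5; break-even price = £131

AVC = 77 - 24q + 2q^2; minimized at q = 6, giving min AVC = £5. That is the shutdown price.
ATC = 972/q + 77 - 24q + 2q^2. Setting dATC/dq = −972/q^2 − 24 + 4q = 0 gives q = 9 (since 4·9^3 − 24·9^2 = 972).
min ATC = 972/9 + 77 − 24·9 + 2·9^2 = £131. That is the break-even price.
For £5 ≤ P < £131 the firm produces at a loss; below £5 it shuts down.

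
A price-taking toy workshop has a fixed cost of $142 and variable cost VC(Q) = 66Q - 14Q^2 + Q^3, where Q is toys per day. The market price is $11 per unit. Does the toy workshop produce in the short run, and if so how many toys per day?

Shut down

From TC, MC = TC'(Q) = 66 - 28Q + 3Q^2 and AVC = VC/Q = 66 - 14Q + Q^2.
AVC is minimized where dAVC/dQ = -14 + 2Q = 0, at Q = 7; min AVC = 66 - 14·7 + 7^2 = $17.
With P < min AVC ($11 < $17), every unit sold adds to the loss.
Best response: produce nothing and absorb the $142 fixed cost.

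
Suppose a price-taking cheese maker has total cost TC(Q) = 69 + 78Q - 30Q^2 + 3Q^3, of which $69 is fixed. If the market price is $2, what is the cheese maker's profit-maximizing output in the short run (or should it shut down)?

Shut down

Strip out fixed cost: VC = 78Q - 30Q^2 + 3Q^3. Then AVC = 78 - 30Q + 3Q^2 and MC = 78 - 60Q + 9Q^2.
AVC is minimized where dAVC/dQ = -30 + 6Q = 0, at Q = 5; min AVC = 78 - 30·5 + 3·5^2 = $3.
With P < min AVC ($2 < $3), every unit sold adds to the loss.
The firm minimizes its loss by shutting down and losing only its fixed cost of $69.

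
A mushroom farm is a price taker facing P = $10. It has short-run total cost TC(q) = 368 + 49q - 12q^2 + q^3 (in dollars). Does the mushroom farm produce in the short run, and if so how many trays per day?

Strip out fixed cost: VC = 49q - 12q^2 + q^3. Then AVC = 49 - 12q + q^2 and MC = 49 - 24q + 3q^2.
The AVC parabola has its vertex at q = 12/2 = 6, where AVC = 49 - 12·6 + 6^2 = $13.
With P < min AVC ($10 < $13), every unit sold adds to the loss.
Best response: produce nothing and absorb the $368 fixed cost.

Shut down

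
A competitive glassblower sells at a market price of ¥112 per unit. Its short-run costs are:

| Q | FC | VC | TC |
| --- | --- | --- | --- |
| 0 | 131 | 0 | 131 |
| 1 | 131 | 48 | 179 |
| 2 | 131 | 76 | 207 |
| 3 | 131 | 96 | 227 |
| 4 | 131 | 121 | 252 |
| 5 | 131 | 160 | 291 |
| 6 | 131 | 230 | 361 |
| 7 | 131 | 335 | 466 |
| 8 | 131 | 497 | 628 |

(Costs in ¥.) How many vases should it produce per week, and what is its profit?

Compute π = P·Q − TC at each output: Q=0: -131; Q=1: -67; Q=2: 17; Q=3: 109; Q=4: 196; Q=5: 269; Q=6: 311; Q=7: 318; Q=8: 268.
Profit is maximized at Q = 7. AVC there is 335/7 = ¥47.86 ≤ P, so producing beats shutting down (which would give -¥131).

Q = 7; profit = ¥318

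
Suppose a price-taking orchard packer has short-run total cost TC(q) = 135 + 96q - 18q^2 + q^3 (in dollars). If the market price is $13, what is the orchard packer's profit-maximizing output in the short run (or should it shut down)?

From TC, MC = TC'(q) = 96 - 36q + 3q^2 and AVC = VC/q = 96 - 18q + q^2.
AVC hits its minimum where MC = AVC, at q = 9, giving min AVC = 96 - 18·9 + 9^2 = $15.
With P < min AVC ($13 < $15), every unit sold adds to the loss.
The firm minimizes its loss by shutting down and losing only its fixed cost of $135.

Shut down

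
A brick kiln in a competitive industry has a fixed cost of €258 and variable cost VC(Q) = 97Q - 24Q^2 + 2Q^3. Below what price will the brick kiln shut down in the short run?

€25 per unit

Short-run supply begins at min AVC. From VC = 97Q - 24Q^2 + 2Q^3, AVC = 97 - 24Q + 2Q^2.
dAVC/dQ = -24 + 4Q = 0 gives Q = 6. min AVC = 97 - 24·6 + 2·6^2 = 25.
For P < €25 the firm produces nothing.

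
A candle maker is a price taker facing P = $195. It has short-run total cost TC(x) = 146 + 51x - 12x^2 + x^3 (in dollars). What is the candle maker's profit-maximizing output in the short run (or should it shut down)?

Produce at x = 12

From TC, MC = TC'(x) = 51 - 24x + 3x^2 and AVC = VC/x = 51 - 12x + x^2.
The AVC parabola has its vertex at x = 12/2 = 6, where AVC = 51 - 12·6 + 6^2 = $15.
Since P = $195 ≥ min AVC = $15, price covers variable cost and the firm should produce.
P = MC gives -144 - 24x + 3x^2 = 0, with roots -4 and 12. Take the larger (rising MC): x* = 12.
Check: AVC at x = 12 is $51 ≤ P, so revenue covers variable cost.
Profit = P·x − TC = 195·12 − 758 = $1582.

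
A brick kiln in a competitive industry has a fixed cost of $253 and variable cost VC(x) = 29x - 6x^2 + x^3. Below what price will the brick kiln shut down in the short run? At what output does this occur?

$20 per unit, at x = 3

The firm shuts down when price falls below the minimum of average variable cost. AVC = VC/x = 29 - 6x + x^2.
dAVC/dx = -6 + 2x = 0 gives x = 3. min AVC = 29 - 6·3 + 3^2 = 20.
For P < $20 the firm produces nothing.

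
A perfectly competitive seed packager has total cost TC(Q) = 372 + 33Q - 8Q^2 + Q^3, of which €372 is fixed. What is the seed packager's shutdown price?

The shutdown price is the minimum of AVC. VC = 33Q - 8Q^2 + Q^3, so AVC = 33 - 8Q + Q^2.
dAVC/dQ = -8 + 2Q = 0 gives Q = 4. min AVC = 33 - 8·4 + 4^2 = 17.
So the shutdown price is €17.

€17 per unit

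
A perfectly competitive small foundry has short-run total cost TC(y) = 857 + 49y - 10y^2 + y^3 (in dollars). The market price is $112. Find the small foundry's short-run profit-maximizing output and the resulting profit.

AVC = 49 - 10y + y^2; min AVC = $24 at y = 5. Since P = $112 ≥ min AVC, the firm produces.
MC = 49 - 20y + 3y^2. Setting P = MC and taking the root on the rising branch gives y* = 9.
TR = 112·9 = 1008. TC = 857 + 360 = 1217. Profit = 1008 − 1217 = -$209.
That loss of $209 beats the $857 the firm would lose by shutting down; producing recovers $648 of fixed cost.

Profit = -$209 at y = 9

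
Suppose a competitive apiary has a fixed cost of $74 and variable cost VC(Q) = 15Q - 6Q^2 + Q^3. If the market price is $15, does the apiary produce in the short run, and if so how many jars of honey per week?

Produce at Q = 4

From TC, MC = TC'(Q) = 15 - 12Q + 3Q^2 and AVC = VC/Q = 15 - 6Q + Q^2.
AVC hits its minimum where MC = AVC, at Q = 3, giving min AVC = 15 - 6·3 + 3^2 = $6.
P = $15 exceeds min AVC = $6, so the firm stays open.
Solving P = MC: -12Q + 3Q^2 = 0 ⇒ Q = 0 or 4. On the upward-sloping branch, Q* = 4.
Check: AVC at Q = 4 is $7 ≤ P, so revenue covers variable cost.
Profit = P·Q − TC = 15·4 − 102 = -$42, a loss, but smaller than the $74 fixed cost the firm would lose by shutting down.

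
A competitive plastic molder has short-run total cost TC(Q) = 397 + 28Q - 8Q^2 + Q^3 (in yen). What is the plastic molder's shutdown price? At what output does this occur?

The firm shuts down when price falls below the minimum of average variable cost. AVC = VC/Q = 28 - 8Q + Q^2.
dAVC/dQ = -8 + 2Q = 0 gives Q = 4. min AVC = 28 - 8·4 + 4^2 = 12.
The firm shuts down for any P below ¥12.

¥12 per unit, at Q = 4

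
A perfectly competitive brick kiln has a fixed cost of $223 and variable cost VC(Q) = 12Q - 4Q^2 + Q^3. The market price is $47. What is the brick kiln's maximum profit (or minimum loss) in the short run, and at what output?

AVC = 12 - 4Q + Q^2; min AVC = $8 at Q = 2. Since P = $47 ≥ min AVC, the firm produces.
MC = 12 - 8Q + 3Q^2. Setting P = MC and taking the root on the rising branch gives Q* = 5.
TR = 47·5 = 235. TC = 223 + 85 = 308. Profit = 235 − 308 = -$73.
Shutting down would mean losing the fixed cost of $223, so operating at a loss of $73 is better by $150.

Profit = -$73 at Q = 5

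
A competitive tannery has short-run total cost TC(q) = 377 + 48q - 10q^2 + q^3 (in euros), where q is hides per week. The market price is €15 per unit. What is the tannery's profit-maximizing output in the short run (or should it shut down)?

Shut down

From TC, MC = TC'(q) = 48 - 20q + 3q^2 and AVC = VC/q = 48 - 10q + q^2.
The AVC parabola has its vertex at q = 10/2 = 5, where AVC = 48 - 10·5 + 5^2 = €23.
P = €15 lies below min AVC = €23; no output level covers variable cost.
Best response: produce nothing and absorb the €377 fixed cost.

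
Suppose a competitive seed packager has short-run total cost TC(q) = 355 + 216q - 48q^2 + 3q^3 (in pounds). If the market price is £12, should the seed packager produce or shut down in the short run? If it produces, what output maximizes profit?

Strip out fixed cost: VC = 216q - 48q^2 + 3q^3. Then AVC = 216 - 48q + 3q^2 and MC = 216 - 96q + 9q^2.
AVC is minimized where dAVC/dq = -48 + 6q = 0, at q = 8; min AVC = 216 - 48·8 + 3·8^2 = £24.
With P < min AVC (£12 < £24), every unit sold adds to the loss.
Shutting down limits the loss to fixed cost, £355.

Shut down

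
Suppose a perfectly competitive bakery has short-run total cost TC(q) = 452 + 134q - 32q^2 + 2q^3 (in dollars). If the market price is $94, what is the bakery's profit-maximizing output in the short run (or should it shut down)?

Produce at q = 10

From TC, MC = TC'(q) = 134 - 64q + 6q^2 and AVC = VC/q = 134 - 32q + 2q^2.
AVC is minimized where dAVC/dq = -32 + 4q = 0, at q = 8; min AVC = 134 - 32·8 + 2·8^2 = $6.
Because $94 ≥ $6, revenue can cover variable cost; the firm operates.
Solving P = MC: 40 - 64q + 6q^2 = 0 ⇒ q = 2/3 or 10. On the upward-sloping branch, q* = 10.
Check: AVC at q = 10 is $14 ≤ P, so revenue covers variable cost.
Profit = P·q − TC = 94·10 − 592 = $348.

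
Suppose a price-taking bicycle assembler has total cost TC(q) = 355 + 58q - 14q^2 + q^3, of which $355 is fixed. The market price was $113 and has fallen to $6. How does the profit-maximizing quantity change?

Output falls from 11 to 0 (the firm shuts down)

AVC = 58 - 14q + q^2, minimized at q = 7 where min AVC = $9. MC = 58 - 28q + 3q^2.
With P = $113 above the shutdown price, P = MC gives q = 11.
At P = $6 < min AVC = $9, price no longer covers variable cost at any output, so the firm shuts down: q = 0.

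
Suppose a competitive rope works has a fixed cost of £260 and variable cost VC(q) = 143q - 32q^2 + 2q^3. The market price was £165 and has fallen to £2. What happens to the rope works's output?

MC = 143 - 64q + 6q^2; the shutdown threshold is min AVC = £15 (at q = 8).
At P = £165 ≥ min AVC, set P = MC on the rising branch: q = 11.
At P = £2 < min AVC = £15, price no longer covers variable cost at any output, so the firm shuts down: q = 0.

Output falls from 11 to 0 (the firm shuts down)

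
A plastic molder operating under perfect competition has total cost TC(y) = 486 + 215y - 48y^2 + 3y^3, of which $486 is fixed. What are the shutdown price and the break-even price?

AVC = 215 - 48y + 3y^2; minimized at y = 8, giving min AVC = $23. That is the shutdown price.
ATC = 486/y + 215 - 48y + 3y^2. Setting dATC/dy = −486/y^2 − 48 + 6y = 0 gives y = 9 (since 6·9^3 − 48·9^2 = 486).
min ATC = 486/9 + 215 − 48·9 + 3·9^2 = $80. That is the break-even price.
For $23 ≤ P < $80 the firm produces at a loss; below $23 it shuts down.

Shutdown price = $23; break-even price = $80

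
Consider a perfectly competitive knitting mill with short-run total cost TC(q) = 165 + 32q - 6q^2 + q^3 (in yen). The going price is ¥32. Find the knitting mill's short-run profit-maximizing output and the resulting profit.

AVC = 32 - 6q + q^2 has its minimum ¥23 at q = 3; price ¥32 clears that bar, so the firm operates.
With MC = 32 - 12q + 3q^2, P = MC on the upward-sloping part at q* = 4.
TR = 32·4 = 128. TC = 165 + 96 = 261. Profit = 128 − 261 = -¥133.
That loss of ¥133 beats the ¥165 the firm would lose by shutting down; producing recovers ¥32 of fixed cost.

Profit = -¥133 at q = 4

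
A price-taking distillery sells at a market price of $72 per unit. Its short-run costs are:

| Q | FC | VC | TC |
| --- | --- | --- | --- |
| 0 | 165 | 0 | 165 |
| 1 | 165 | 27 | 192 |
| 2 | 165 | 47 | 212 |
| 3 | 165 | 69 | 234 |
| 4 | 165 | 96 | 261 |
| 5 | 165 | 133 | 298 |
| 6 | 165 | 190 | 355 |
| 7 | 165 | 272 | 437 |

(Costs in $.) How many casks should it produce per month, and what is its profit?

Profit at each row (π = 72Q − TC): Q=0: -165; Q=1: -120; Q=2: -68; Q=3: -18; Q=4: 27; Q=5: 62; Q=6: 77; Q=7: 67.
Profit is maximized at Q = 6. AVC there is 190/6 = $31.67 ≤ P, so producing beats shutting down (which would give -$165).

Q = 6; profit = $77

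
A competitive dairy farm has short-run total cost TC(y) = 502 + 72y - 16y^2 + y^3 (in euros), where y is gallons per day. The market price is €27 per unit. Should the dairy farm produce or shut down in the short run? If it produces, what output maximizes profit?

Variable cost is VC = 72y - 16y^2 + y^3, so AVC = VC/y = 72 - 16y + y^2 and MC = dTC/dy = 72 - 32y + 3y^2.
AVC is minimized where dAVC/dy = -16 + 2y = 0, at y = 8; min AVC = 72 - 16·8 + 8^2 = €8.
P = €27 exceeds min AVC = €8, so the firm stays open.
Solving P = MC: 45 - 32y + 3y^2 = 0 ⇒ y = 5/3 or 9. On the upward-sloping branch, y* = 9.
Check: AVC at y = 9 is €9 ≤ P, so revenue covers variable cost.
Profit = P·y − TC = 27·9 − 583 = -€340, a loss, but smaller than the €502 fixed cost the firm would lose by shutting down.

Produce at y = 9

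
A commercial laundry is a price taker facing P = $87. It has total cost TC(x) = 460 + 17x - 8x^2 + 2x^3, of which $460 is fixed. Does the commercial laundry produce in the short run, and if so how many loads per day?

Produce at x = 5

From TC, MC = TC'(x) = 17 - 16x + 6x^2 and AVC = VC/x = 17 - 8x + 2x^2.
AVC is minimized where dAVC/dx = -8 + 4x = 0, at x = 2; min AVC = 17 - 8·2 + 2·2^2 = $9.
P = $87 exceeds min AVC = $9, so the firm stays open.
P = MC gives -70 - 16x + 6x^2 = 0, with roots -7/3 and 5. Take the larger (rising MC): x* = 5.
Check: AVC at x = 5 is $27 ≤ P, so revenue covers variable cost.
Profit = P·x − TC = 87·5 − 595 = -$160, a loss, but smaller than the $460 fixed cost the firm would lose by shutting down.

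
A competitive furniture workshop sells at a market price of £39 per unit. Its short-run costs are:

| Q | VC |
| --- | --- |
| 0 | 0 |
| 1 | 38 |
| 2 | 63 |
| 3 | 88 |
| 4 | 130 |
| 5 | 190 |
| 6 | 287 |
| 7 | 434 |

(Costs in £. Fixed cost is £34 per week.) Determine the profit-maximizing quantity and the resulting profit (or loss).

Tabulate TR − TC: Q=0: -34; Q=1: -33; Q=2: -19; Q=3: -5; Q=4: -8; Q=5: -29; Q=6: -87; Q=7: -195.
Profit is maximized at Q = 3. AVC there is 88/3 = £29.33 ≤ P, so producing beats shutting down (which would give -£34).

Q = 3; profit = -£5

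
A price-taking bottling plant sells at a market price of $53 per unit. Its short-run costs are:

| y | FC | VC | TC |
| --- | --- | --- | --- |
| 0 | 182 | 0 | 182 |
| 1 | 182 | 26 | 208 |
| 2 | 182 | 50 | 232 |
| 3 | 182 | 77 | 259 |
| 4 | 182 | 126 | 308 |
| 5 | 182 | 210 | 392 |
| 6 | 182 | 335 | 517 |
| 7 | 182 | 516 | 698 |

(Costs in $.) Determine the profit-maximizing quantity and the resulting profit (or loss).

Tabulate TR − TC: y=0: -182; y=1: -155; y=2: -126; y=3: -100; y=4: -96; y=5: -127; y=6: -199; y=7: -327.
Profit is maximized at y = 4. AVC there is 126/4 = $31.50 ≤ P, so producing beats shutting down (which would give -$182).

y = 4; profit = -$96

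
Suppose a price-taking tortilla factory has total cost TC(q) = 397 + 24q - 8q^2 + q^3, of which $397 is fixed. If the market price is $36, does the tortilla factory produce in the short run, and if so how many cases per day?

Variable cost is VC = 24q - 8q^2 + q^3, so AVC = VC/q = 24 - 8q + q^2 and MC = dTC/dq = 24 - 16q + 3q^2.
AVC is minimized where dAVC/dq = -8 + 2q = 0, at q = 4; min AVC = 24 - 8·4 + 4^2 = $8.
Because $36 ≥ $8, revenue can cover variable cost; the firm operates.
P = MC gives -12 - 16q + 3q^2 = 0, with roots -2/3 and 6. Take the larger (rising MC): q* = 6.
Check: AVC at q = 6 is $12 ≤ P, so revenue covers variable cost.
Profit = P·q − TC = 36·6 − 469 = -$253, a loss, but smaller than the $397 fixed cost the firm would lose by shutting down.

Produce at q = 6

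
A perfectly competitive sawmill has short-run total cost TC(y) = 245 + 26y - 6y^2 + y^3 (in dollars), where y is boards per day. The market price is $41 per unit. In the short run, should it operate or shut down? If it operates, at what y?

Variable cost is VC = 26y - 6y^2 + y^3, so AVC = VC/y = 26 - 6y + y^2 and MC = dTC/dy = 26 - 12y + 3y^2.
AVC hits its minimum where MC = AVC, at y = 3, giving min AVC = 26 - 6·3 + 3^2 = $17.
Because $41 ≥ $17, revenue can cover variable cost; the firm operates.
Solving P = MC: -15 - 12y + 3y^2 = 0 ⇒ y = -1 or 5. On the upward-sloping branch, y* = 5.
Check: AVC at y = 5 is $21 ≤ P, so revenue covers variable cost.
Profit = P·y − TC = 41·5 − 350 = -$145, a loss, but smaller than the $245 fixed cost the firm would lose by shutting down.

Produce at y = 5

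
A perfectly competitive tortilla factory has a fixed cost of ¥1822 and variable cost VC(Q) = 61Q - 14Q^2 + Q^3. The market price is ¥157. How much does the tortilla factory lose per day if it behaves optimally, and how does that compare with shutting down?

Profit = -¥382 at Q = 12

AVC = 61 - 14Q + Q^2; min AVC = ¥12 at Q = 7. Since P = ¥157 ≥ min AVC, the firm produces.
With MC = 61 - 28Q + 3Q^2, P = MC on the upward-sloping part at Q* = 12.
TR = 157·12 = 1884. TC = 1822 + 444 = 2266. Profit = 1884 − 2266 = -¥382.
Shutting down would mean losing the fixed cost of ¥1822, so operating at a loss of ¥382 is better by ¥1440.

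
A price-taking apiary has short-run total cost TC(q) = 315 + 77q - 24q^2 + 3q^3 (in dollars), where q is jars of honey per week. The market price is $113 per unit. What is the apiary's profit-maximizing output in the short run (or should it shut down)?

Variable cost is VC = 77q - 24q^2 + 3q^3, so AVC = VC/q = 77 - 24q + 3q^2 and MC = dTC/dq = 77 - 48q + 9q^2.
The AVC parabola has its vertex at q = 24/6 = 4, where AVC = 77 - 24·4 + 3·4^2 = $29.
Because $113 ≥ $29, revenue can cover variable cost; the firm operates.
Set P = MC: 113 = 77 - 48q + 9q^2 → -36 - 48q + 9q^2 = 0. The roots are q = -2/3 and q = 6; the profit-maximizing output is on the rising part of MC, so q* = 6.
Check: AVC at q = 6 is $41 ≤ P, so revenue covers variable cost.
Profit = P·q − TC = 113·6 − 561 = $117.

Produce at q = 6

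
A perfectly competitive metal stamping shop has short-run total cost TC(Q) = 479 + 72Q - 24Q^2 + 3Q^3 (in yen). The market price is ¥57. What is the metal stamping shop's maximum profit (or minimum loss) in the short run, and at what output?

Profit = -¥329 at Q = 5

AVC = 72 - 24Q + 3Q^2; min AVC = ¥24 at Q = 4. Since P = ¥57 ≥ min AVC, the firm produces.
With MC = 72 - 48Q + 9Q^2, P = MC on the upward-sloping part at Q* = 5.
TR = 57·5 = 285. TC = 479 + 135 = 614. Profit = 285 − 614 = -¥329.
Shutting down would mean losing the fixed cost of ¥479, so operating at a loss of ¥329 is better by ¥150.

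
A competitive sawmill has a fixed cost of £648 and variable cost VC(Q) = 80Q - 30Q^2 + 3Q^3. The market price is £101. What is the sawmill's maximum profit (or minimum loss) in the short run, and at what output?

Profit = -£60 at Q = 7

AVC = 80 - 30Q + 3Q^2 has its minimum £5 at Q = 5; price £101 clears that bar, so the firm operates.
MC = 80 - 60Q + 9Q^2. Setting P = MC and taking the root on the rising branch gives Q* = 7.
TR = 101·7 = 707. TC = 648 + 119 = 767. Profit = 707 − 767 = -£60.
That loss of £60 beats the £648 the firm would lose by shutting down; producing recovers £588 of fixed cost.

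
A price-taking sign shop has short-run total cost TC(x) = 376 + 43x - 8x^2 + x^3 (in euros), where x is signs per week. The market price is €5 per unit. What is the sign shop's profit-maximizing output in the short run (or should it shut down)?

Variable cost is VC = 43x - 8x^2 + x^3, so AVC = VC/x = 43 - 8x + x^2 and MC = dTC/dx = 43 - 16x + 3x^2.
The AVC parabola has its vertex at x = 8/2 = 4, where AVC = 43 - 8·4 + 4^2 = €27.
P = €5 lies below min AVC = €27; no output level covers variable cost.
Best response: produce nothing and absorb the €376 fixed cost.

Shut down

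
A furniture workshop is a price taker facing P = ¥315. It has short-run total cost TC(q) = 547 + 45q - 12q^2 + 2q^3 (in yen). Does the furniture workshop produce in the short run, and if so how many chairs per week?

Variable cost is VC = 45q - 12q^2 + 2q^3, so AVC = VC/q = 45 - 12q + 2q^2 and MC = dTC/dq = 45 - 24q + 6q^2.
AVC hits its minimum where MC = AVC, at q = 3, giving min AVC = 45 - 12·3 + 2·3^2 = ¥27.
Since P = ¥315 ≥ min AVC = ¥27, price covers variable cost and the firm should produce.
Set P = MC: 315 = 45 - 24q + 6q^2 → -270 - 24q + 6q^2 = 0. The roots are q = -5 and q = 9; the profit-maximizing output is on the rising part of MC, so q* = 9.
Check: AVC at q = 9 is ¥99 ≤ P, so revenue covers variable cost.
Profit = P·q − TC = 315·9 − 1438 = ¥1397.

Produce at q = 9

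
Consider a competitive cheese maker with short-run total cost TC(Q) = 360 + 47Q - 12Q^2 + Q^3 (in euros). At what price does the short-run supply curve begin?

Short-run supply begins at min AVC. From VC = 47Q - 12Q^2 + Q^3, AVC = 47 - 12Q + Q^2.
dAVC/dQ = -12 + 2Q = 0 gives Q = 6. min AVC = 47 - 12·6 + 6^2 = 11.
The firm shuts down for any P below €11.

€11 per unit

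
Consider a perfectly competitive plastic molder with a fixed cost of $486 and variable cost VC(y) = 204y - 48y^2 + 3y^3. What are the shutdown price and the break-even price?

Shutdown price = $12; break-even price = $69

Shutdown price = min AVC. AVC = 204 - 48y + 3y^2, with vertex at y = 8 and minimum $12.
ATC = 486/y + 204 - 48y + 3y^2. Setting dATC/dy = −486/y^2 − 48 + 6y = 0 gives y = 9 (since 6·9^3 − 48·9^2 = 486).
min ATC = 486/9 + 204 − 48·9 + 3·9^2 = $69. That is the break-even price.
Between these two prices the firm operates at a loss; above $69 it earns a profit.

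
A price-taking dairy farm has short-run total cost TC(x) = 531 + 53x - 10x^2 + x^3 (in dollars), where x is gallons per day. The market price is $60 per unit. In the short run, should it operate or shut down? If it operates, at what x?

Variable cost is VC = 53x - 10x^2 + x^3, so AVC = VC/x = 53 - 10x + x^2 and MC = dTC/dx = 53 - 20x + 3x^2.
AVC is minimized where dAVC/dx = -10 + 2x = 0, at x = 5; min AVC = 53 - 10·5 + 5^2 = $28.
Since P = $60 ≥ min AVC = $28, price covers variable cost and the firm should produce.
P = MC gives -7 - 20x + 3x^2 = 0, with roots -1/3 and 7. Take the larger (rising MC): x* = 7.
Check: AVC at x = 7 is $32 ≤ P, so revenue covers variable cost.
Profit = P·x − TC = 60·7 − 755 = -$335, a loss, but smaller than the $531 fixed cost the firm would lose by shutting down.

Produce at x = 7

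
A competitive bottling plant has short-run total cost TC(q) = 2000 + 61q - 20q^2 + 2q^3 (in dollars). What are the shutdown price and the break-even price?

Shutdown price = min AVC. AVC = 61 - 20q + 2q^2, with vertex at q = 5 and minimum $11.
ATC = 2000/q + 61 - 20q + 2q^2. Setting dATC/dq = −2000/q^2 − 20 + 4q = 0 gives q = 10 (since 4·10^3 − 20·10^2 = 2000).
min ATC = 2000/10 + 61 − 20·10 + 2·10^2 = $261. That is the break-even price.
Between these two prices the firm operates at a loss; above $261 it earns a profit.

Shutdown price = $11; break-even price = $261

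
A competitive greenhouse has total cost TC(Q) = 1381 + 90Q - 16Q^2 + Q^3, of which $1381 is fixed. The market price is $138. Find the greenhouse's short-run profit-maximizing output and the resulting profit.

Profit = -$229 at Q = 12

AVC = 90 - 16Q + Q^2; min AVC = $26 at Q = 8. Since P = $138 ≥ min AVC, the firm produces.
MC = 90 - 32Q + 3Q^2. Setting P = MC and taking the root on the rising branch gives Q* = 12.
TR = 138·12 = 1656. TC = 1381 + 504 = 1885. Profit = 1656 − 1885 = -$229.
By producing, the firm covers all variable cost plus $1152 of fixed cost; shutting down would lose the full $1381.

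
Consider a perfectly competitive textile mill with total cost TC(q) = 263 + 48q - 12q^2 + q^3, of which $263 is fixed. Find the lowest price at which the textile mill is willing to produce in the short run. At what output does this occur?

Short-run supply begins at min AVC. From VC = 48q - 12q^2 + q^3, AVC = 48 - 12q + q^2.
At the minimum of AVC, MC = AVC. MC = 48 - 24q + 3q^2; setting MC = AVC gives 2q^2 - 12q = 0, so q = 6. min AVC = 12.
For P < $12 the firm produces nothing.

$12 per unit, at q = 6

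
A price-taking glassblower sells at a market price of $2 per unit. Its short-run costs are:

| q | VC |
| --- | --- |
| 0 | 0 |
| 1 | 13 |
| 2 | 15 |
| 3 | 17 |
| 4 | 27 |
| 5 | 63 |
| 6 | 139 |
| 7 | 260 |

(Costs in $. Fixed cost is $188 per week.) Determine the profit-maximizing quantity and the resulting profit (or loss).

Profit at each row (π = 2q − TC): q=0: -188; q=1: -199; q=2: -199; q=3: -199; q=4: -207; q=5: -241; q=6: -315; q=7: -434.
Profit is highest at q = 0. Equivalently, the lowest AVC in the table is 17/3 ≈ $5.67 at q = 3, and P = $2 falls below it — price never covers variable cost, so the firm shuts down and loses only its fixed cost.

q = 0 (shut down); profit = -$188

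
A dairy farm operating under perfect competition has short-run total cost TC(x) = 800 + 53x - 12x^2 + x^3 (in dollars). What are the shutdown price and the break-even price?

AVC = 53 - 12x + x^2; minimized at x = 6, giving min AVC = $17. That is the shutdown price.
ATC = 800/x + 53 - 12x + x^2. Setting dATC/dx = −800/x^2 − 12 + 2x = 0 gives x = 10 (since 2·10^3 − 12·10^2 = 800).
min ATC = 800/10 + 53 − 12·10 + 10^2 = $113. That is the break-even price.
For $17 ≤ P < $113 the firm produces at a loss; below $17 it shuts down.

Shutdown price = $17; break-even price = $113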